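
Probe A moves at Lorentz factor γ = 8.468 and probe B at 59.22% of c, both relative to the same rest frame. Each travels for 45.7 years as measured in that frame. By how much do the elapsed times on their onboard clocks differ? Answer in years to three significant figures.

A: γ = 8.468; τ_A = 45.7/8.468 = 5.397 years.
B: β = 0.5922; γ = 1/√(1 − 0.5922²) = 1/√0.6493 = 1.241; τ_B = 45.7/1.241 = 36.82 years.

|τ_A − τ_B| = 31.4 years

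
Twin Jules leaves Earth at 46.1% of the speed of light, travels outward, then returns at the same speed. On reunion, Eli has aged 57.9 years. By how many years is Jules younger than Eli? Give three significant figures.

β = 0.461; γ = 1/√(1 − 0.461²) = 1/√0.7875 = 1.127
Jules's elapsed proper time: τ = 57.9/1.127 = 51.38 years.
Age gap = Δt − τ = 57.9 − 51.38 years.

Δt − τ = 6.52 years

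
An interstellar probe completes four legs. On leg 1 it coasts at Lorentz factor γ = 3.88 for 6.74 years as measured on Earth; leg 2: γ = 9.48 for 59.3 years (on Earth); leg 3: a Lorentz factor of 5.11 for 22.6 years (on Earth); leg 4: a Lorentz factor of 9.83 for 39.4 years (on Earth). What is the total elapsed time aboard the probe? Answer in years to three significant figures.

Leg 1: γ = 3.88; τ_1 = 6.74/3.880 = 1.737 years.
Leg 2: γ = 9.48; τ_2 = 59.3/9.480 = 6.255 years.
Leg 3: γ = 5.11; τ_3 = 22.6/5.110 = 4.423 years.
Leg 4: γ = 9.83; τ_4 = 39.4/9.830 = 4.008 years.
Total: 1.737 + 6.255 + 4.423 + 4.008 years.

τ = 16.4 years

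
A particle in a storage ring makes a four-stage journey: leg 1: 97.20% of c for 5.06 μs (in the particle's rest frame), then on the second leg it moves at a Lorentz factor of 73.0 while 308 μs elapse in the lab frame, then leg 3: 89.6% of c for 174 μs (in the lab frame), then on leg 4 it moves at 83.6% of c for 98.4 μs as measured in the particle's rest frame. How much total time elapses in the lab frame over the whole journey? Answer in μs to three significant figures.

Leg 1: β = 0.9720; γ = 1/√(1 − 0.9720²) = 1/√0.05522 = 4.256; Δt_1 = 4.256 × 5.06 = 21.53 μs.
Leg 2: 308 μs is already measured in the lab frame.
Leg 3: 174 μs is already measured in the lab frame.
Leg 4: β = 0.836; γ = 1/√(1 − 0.836²) = 1/√0.3011 = 1.822; Δt_4 = 1.822 × 98.4 = 179.3 μs.
Total: 21.53 + 308.0 + 174.0 + 179.3 μs.

Δt = 683 μs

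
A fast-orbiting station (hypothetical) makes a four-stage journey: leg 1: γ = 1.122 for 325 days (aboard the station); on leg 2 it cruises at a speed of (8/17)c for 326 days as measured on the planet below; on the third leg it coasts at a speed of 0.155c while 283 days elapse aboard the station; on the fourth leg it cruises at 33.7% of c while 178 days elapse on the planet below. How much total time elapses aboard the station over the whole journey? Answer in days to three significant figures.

Leg 1: 325 days is already measured aboard the station.
Leg 2: γ = 1/√(1 − (8/17)²) = 17/15 ≈ 1.133; τ_2 = 326/1.133 = 287.6 days.
Leg 3: 283 days is already measured aboard the station.
Leg 4: β = 0.337; γ = 1/√(1 − 0.337²) = 1/√0.8864 = 1.062; τ_4 = 178/1.062 = 167.6 days.
Total: 325.0 + 287.6 + 283.0 + 167.6 days.

τ = 1060 days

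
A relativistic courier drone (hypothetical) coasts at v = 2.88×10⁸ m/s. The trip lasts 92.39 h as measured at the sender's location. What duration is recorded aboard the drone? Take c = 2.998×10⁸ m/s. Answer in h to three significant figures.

τ = 25.7 h

β = 2.88×10⁸/2.998×10⁸ = 0.9606; γ = 1/√(1 − 0.9606²) = 3.600
The interval measured at the sender's location is the dilated one; the clock aboard the drone measures the proper time τ = Δt/γ = 92.39/3.600 h.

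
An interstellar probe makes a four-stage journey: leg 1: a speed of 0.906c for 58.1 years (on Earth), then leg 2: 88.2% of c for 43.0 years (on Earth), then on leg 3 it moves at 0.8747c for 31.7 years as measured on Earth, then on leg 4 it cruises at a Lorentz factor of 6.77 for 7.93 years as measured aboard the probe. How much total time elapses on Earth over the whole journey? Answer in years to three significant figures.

Leg 1: 58.1 years is already measured on Earth.
Leg 2: 43.0 years is already measured on Earth.
Leg 3: 31.7 years is already measured on Earth.
Leg 4: γ = 6.77; Δt_4 = 6.770 × 7.93 = 53.69 years.
Total: 58.10 + 43.00 + 31.70 + 53.69 years.

Δt = 186 years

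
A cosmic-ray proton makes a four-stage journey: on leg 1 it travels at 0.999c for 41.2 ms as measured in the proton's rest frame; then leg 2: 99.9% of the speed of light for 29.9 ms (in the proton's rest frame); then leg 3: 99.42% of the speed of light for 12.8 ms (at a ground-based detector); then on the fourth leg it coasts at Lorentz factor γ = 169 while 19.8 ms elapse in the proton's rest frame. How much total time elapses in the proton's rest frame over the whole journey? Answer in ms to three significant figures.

τ = 92.3 ms

Leg 1: 41.2 ms is already measured in the proton's rest frame.
Leg 2: 29.9 ms is already measured in the proton's rest frame.
Leg 3: β = 0.9942; γ = 1/√(1 − 0.9942²) = 1/√0.01157 = 9.298; τ_3 = 12.8/9.298 = 1.377 ms.
Leg 4: 19.8 ms is already measured in the proton's rest frame.
Total: 41.20 + 29.90 + 1.377 + 19.80 ms.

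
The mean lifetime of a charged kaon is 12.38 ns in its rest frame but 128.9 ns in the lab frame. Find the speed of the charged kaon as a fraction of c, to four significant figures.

γ = Δt/τ₀ = 128.9/12.38 = 10.41
β = √(1 − 1/γ²) = √(1 − 0.009224) = √0.9908

v = 0.9954c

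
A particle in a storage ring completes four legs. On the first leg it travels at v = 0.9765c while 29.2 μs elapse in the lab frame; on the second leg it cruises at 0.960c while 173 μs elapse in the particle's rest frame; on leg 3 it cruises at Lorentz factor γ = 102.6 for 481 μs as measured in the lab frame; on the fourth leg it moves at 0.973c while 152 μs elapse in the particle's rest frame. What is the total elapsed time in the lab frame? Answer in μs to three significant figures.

Δt = 1790 μs

Leg 1: 29.2 μs is already measured in the lab frame.
Leg 2: γ = 1/√(1 − 0.960²) = 25/7 ≈ 3.571; Δt_2 = 3.571 × 173 = 617.9 μs.
Leg 3: 481 μs is already measured in the lab frame.
Leg 4: γ = 1/√(1 − 0.973²) = 1/√0.05327 = 4.333; Δt_4 = 4.333 × 152 = 658.6 μs.
Total: 29.20 + 617.9 + 481.0 + 658.6 μs.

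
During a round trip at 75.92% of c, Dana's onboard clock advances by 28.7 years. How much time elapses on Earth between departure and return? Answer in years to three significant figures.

β = 0.7592; γ = 1/√(1 − 0.7592²) = 1/√0.4236 = 1.536
Earth-frame duration is the dilated interval: Δt = γτ = 1.536 × 28.7 years.

Δt = 44.1 years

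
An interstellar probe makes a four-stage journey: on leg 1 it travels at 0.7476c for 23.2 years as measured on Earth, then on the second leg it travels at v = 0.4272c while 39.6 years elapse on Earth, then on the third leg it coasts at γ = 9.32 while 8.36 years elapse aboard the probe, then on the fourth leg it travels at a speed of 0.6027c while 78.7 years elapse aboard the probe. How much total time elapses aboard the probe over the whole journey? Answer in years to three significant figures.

τ = 138 years

Leg 1: γ = 1/√(1 − 0.7476²) = 1/√0.4411 = 1.506; τ_1 = 23.2/1.506 = 15.41 years.
Leg 2: γ = 1/√(1 − 0.4272²) = 1/√0.8175 = 1.106; τ_2 = 39.6/1.106 = 35.80 years.
Leg 3: 8.36 years is already measured aboard the probe.
Leg 4: 78.7 years is already measured aboard the probe.
Total: 15.41 + 35.80 + 8.360 + 78.70 years.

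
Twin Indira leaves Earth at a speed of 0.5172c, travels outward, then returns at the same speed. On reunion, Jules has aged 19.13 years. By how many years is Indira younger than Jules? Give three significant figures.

Δt − τ = 2.76 years

γ = 1/√(1 − 0.5172²) = 1/√0.7325 = 1.168
Indira's elapsed proper time: τ = 19.13/1.168 = 16.37 years.
Age gap = Δt − τ = 19.13 − 16.37 years.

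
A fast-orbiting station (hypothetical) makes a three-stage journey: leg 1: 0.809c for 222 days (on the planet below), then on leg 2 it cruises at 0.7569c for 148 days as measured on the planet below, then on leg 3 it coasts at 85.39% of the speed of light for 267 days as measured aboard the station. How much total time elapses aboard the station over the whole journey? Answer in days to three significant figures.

Leg 1: γ = 1/√(1 − 0.809²) = 1/√0.3455 = 1.701; τ_1 = 222/1.701 = 130.5 days.
Leg 2: γ = 1/√(1 − 0.7569²) = 1/√0.4271 = 1.530; τ_2 = 148/1.530 = 96.72 days.
Leg 3: 267 days is already measured aboard the station.
Total: 130.5 + 96.72 + 267.0 days.

τ = 494 days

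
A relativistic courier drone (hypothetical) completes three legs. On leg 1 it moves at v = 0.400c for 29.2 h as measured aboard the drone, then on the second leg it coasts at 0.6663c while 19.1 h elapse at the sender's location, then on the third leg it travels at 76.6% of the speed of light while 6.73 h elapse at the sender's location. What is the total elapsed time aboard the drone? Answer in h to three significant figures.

Leg 1: 29.2 h is already measured aboard the drone.
Leg 2: γ = 1/√(1 − 0.6663²) = 1/√0.5560 = 1.341; τ_2 = 19.1/1.341 = 14.24 h.
Leg 3: β = 0.766; γ = 1/√(1 − 0.766²) = 1/√0.4132 = 1.556; τ_3 = 6.73/1.556 = 4.326 h.
Total: 29.20 + 14.24 + 4.326 h.

τ = 47.8 h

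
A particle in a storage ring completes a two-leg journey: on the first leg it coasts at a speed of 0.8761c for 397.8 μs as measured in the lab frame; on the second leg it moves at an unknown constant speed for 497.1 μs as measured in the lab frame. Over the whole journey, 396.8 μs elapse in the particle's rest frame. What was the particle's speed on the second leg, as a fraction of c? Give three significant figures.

β = 0.911

Leg 1: γ = 1/√(1 − 0.8761²) = 1/√0.2324 = 2.074; τ_1 = 397.8/2.074 = 191.8 μs.
Leg 2: speed unknown; τ_2 = 497.1/γ_2.
Total proper time: 191.8 + τ_2 = 396.8, so τ_2 = 396.8 − 191.8 = 205.0 μs.
γ_2 = 497.1/205.0 = 2.425; β = √(1 − 1/γ²) = √0.8299.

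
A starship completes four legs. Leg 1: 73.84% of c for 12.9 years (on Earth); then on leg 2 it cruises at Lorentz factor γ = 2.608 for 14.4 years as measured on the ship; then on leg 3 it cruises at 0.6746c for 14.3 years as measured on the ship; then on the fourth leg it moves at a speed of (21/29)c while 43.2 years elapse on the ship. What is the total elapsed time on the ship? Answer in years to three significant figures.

Leg 1: β = 0.7384; γ = 1/√(1 − 0.7384²) = 1/√0.4548 = 1.483; τ_1 = 12.9/1.483 = 8.699 years.
Leg 2: 14.4 years is already measured on the ship.
Leg 3: 14.3 years is already measured on the ship.
Leg 4: 43.2 years is already measured on the ship.
Total: 8.699 + 14.40 + 14.30 + 43.20 years.

τ = 80.6 years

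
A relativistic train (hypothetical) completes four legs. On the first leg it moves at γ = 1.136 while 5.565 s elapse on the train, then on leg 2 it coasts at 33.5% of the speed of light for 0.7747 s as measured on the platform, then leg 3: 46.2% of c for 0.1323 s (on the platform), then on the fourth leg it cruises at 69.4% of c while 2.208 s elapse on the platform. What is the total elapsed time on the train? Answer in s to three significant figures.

τ = 8.00 s

Leg 1: 5.565 s is already measured on the train.
Leg 2: β = 0.335; γ = 1/√(1 − 0.335²) = 1/√0.8878 = 1.061; τ_2 = 0.7747/1.061 = 0.7299 s.
Leg 3: β = 0.462; γ = 1/√(1 − 0.462²) = 1/√0.7866 = 1.128; τ_3 = 0.1323/1.128 = 0.1173 s.
Leg 4: β = 0.694; γ = 1/√(1 − 0.694²) = 1/√0.5184 = 1.389; τ_4 = 2.208/1.389 = 1.590 s.
Total: 5.565 + 0.7299 + 0.1173 + 1.590 s.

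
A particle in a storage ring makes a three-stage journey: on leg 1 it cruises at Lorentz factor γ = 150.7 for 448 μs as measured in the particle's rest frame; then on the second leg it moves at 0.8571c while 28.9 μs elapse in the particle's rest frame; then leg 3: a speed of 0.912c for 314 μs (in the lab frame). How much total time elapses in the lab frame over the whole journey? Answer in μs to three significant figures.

Leg 1: γ = 150.7; Δt_1 = 150.7 × 448 = 6.751×10⁴ μs.
Leg 2: γ = 1/√(1 − 0.8571²) = 1/√0.2654 = 1.941; Δt_2 = 1.941 × 28.9 = 56.10 μs.
Leg 3: 314 μs is already measured in the lab frame.
Total: 6.751×10⁴ + 56.10 + 314.0 μs.

Δt = 6.79×10⁴ μs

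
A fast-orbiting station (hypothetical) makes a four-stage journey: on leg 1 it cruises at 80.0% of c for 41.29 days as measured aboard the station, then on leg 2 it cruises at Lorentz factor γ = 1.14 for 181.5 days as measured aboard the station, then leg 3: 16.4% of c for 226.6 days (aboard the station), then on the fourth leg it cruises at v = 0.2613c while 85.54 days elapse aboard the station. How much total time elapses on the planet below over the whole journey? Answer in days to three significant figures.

Leg 1: β = 0.800; γ = 1/√(1 − 0.800²) = 1/√0.3600 = 1.667; Δt_1 = 1.667 × 41.29 = 68.82 days.
Leg 2: γ = 1.14; Δt_2 = 1.140 × 181.5 = 206.9 days.
Leg 3: β = 0.164; γ = 1/√(1 − 0.164²) = 1/√0.9731 = 1.014; Δt_3 = 1.014 × 226.6 = 229.7 days.
Leg 4: γ = 1/√(1 − 0.2613²) = 1/√0.9317 = 1.036; Δt_4 = 1.036 × 85.54 = 88.62 days.
Total: 68.82 + 206.9 + 229.7 + 88.62 days.

Δt = 594 days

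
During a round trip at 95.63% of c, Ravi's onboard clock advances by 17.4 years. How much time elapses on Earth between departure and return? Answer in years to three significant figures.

β = 0.9563; γ = 1/√(1 − 0.9563²) = 1/√0.08549 = 3.420
Earth-frame duration is the dilated interval: Δt = γτ = 3.420 × 17.4 years.

Δt = 59.5 years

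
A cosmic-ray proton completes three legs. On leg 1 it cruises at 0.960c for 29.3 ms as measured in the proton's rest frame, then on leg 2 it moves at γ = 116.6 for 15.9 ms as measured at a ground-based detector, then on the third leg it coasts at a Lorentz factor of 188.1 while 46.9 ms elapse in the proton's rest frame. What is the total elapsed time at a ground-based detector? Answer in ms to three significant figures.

Δt = 8940 ms

Leg 1: γ = 1/√(1 − 0.960²) = 25/7 ≈ 3.571; Δt_1 = 3.571 × 29.3 = 104.6 ms.
Leg 2: 15.9 ms is already measured at a ground-based detector.
Leg 3: γ = 188.1; Δt_3 = 188.1 × 46.9 = 8822 ms.
Total: 104.6 + 15.90 + 8822 ms.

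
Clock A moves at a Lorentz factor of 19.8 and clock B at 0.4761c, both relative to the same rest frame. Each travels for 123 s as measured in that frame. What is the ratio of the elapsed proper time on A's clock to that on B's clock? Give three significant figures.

A: γ = 19.8. B: γ = 1/√(1 − 0.4761²) = 1/√0.7733 = 1.137.
τ_A/τ_B = γ_B/γ_A = 1.137/19.80 = 0.05743, so τ_A/τ_B = 0.05743.

τ_A/τ_B = 0.0574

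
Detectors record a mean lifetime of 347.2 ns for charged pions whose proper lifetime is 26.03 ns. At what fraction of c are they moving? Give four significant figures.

γ = Δt/τ₀ = 347.2/26.03 = 13.34
β = √(1 − 1/γ²) = √(1 − 0.005621) = √0.9944

v = 0.9972c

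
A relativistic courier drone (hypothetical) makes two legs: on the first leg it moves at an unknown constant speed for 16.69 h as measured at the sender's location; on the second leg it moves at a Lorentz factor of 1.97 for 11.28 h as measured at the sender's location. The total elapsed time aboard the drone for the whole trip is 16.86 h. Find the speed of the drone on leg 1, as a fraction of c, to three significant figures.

β = 0.745

Leg 1: speed unknown; τ_1 = 16.69/γ_1.
Leg 2: γ = 1.97; τ_2 = 11.28/1.970 = 5.726 h.
Total proper time: τ_1 + 5.726 = 16.86, so τ_1 = 16.86 − 5.726 = 11.13 h.
γ_1 = 16.69/11.13 = 1.499; β = √(1 − 1/γ²) = √0.5550.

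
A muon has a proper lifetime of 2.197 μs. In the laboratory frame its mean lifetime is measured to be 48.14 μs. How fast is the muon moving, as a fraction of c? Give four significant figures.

β = 0.9990

γ = Δt/τ₀ = 48.14/2.197 = 21.91
β = √(1 − 1/γ²) = √(1 − 0.002083) = √0.9979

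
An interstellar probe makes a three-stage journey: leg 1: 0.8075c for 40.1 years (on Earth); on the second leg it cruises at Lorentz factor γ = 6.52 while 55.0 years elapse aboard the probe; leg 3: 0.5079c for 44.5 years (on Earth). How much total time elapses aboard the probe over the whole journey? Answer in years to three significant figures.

Leg 1: γ = 1/√(1 − 0.8075²) = 1/√0.3479 = 1.695; τ_1 = 40.1/1.695 = 23.65 years.
Leg 2: 55.0 years is already measured aboard the probe.
Leg 3: γ = 1/√(1 − 0.5079²) = 1/√0.7420 = 1.161; τ_3 = 44.5/1.161 = 38.33 years.
Total: 23.65 + 55.00 + 38.33 years.

τ = 117 years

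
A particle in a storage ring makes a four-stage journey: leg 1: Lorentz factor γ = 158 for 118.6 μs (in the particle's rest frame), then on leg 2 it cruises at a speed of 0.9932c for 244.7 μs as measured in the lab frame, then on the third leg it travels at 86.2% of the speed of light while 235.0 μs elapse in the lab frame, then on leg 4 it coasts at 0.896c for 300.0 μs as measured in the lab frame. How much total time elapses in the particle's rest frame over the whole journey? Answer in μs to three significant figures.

Leg 1: 118.6 μs is already measured in the particle's rest frame.
Leg 2: γ = 1/√(1 − 0.9932²) = 1/√0.01355 = 8.590; τ_2 = 244.7/8.590 = 28.49 μs.
Leg 3: β = 0.862; γ = 1/√(1 − 0.862²) = 1/√0.2570 = 1.973; τ_3 = 235.0/1.973 = 119.1 μs.
Leg 4: γ = 1/√(1 − 0.896²) = 1/√0.1972 = 2.252; τ_4 = 300.0/2.252 = 133.2 μs.
Total: 118.6 + 28.49 + 119.1 + 133.2 μs.

τ = 399 μs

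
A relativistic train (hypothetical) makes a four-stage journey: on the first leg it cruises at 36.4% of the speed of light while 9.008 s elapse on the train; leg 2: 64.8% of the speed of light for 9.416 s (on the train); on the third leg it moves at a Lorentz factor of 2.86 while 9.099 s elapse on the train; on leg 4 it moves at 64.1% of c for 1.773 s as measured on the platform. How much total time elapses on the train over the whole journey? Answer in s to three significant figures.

Leg 1: 9.008 s is already measured on the train.
Leg 2: 9.416 s is already measured on the train.
Leg 3: 9.099 s is already measured on the train.
Leg 4: β = 0.641; γ = 1/√(1 − 0.641²) = 1/√0.5891 = 1.303; τ_4 = 1.773/1.303 = 1.361 s.
Total: 9.008 + 9.416 + 9.099 + 1.361 s.

τ = 28.9 s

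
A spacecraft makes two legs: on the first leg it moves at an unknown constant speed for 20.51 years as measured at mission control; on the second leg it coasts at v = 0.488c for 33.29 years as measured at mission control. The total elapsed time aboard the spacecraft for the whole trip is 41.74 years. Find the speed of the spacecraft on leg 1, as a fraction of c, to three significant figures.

Leg 1: speed unknown; τ_1 = 20.51/γ_1.
Leg 2: γ = 1/√(1 − 0.488²) = 1/√0.7619 = 1.146; τ_2 = 33.29/1.146 = 29.06 years.
Total proper time: τ_1 + 29.06 = 41.74, so τ_1 = 41.74 − 29.06 = 12.68 years.
γ_1 = 20.51/12.68 = 1.617; β = √(1 − 1/γ²) = √0.6176.

β = 0.786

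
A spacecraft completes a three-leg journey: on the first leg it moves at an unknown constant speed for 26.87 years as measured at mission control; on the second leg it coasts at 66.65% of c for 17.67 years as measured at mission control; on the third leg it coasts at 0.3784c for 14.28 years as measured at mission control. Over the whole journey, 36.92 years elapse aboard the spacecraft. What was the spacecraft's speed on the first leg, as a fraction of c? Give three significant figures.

β = 0.920

Leg 1: speed unknown; τ_1 = 26.87/γ_1.
Leg 2: β = 0.6665; γ = 1/√(1 − 0.6665²) = 1/√0.5558 = 1.341; τ_2 = 17.67/1.341 = 13.17 years.
Leg 3: γ = 1/√(1 − 0.3784²) = 1/√0.8568 = 1.080; τ_3 = 14.28/1.080 = 13.22 years.
Total proper time: τ_1 + 13.17 + 13.22 = 36.92, so τ_1 = 36.92 − 26.39 = 10.53 years.
γ_1 = 26.87/10.53 = 2.552; β = √(1 − 1/γ²) = √0.8465.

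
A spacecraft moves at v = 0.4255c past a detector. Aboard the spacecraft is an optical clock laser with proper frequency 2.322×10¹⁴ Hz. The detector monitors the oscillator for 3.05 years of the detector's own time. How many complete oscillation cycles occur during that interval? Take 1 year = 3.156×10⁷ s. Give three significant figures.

N = 2.02×10²²

γ = 1/√(1 − 0.4255²) = 1/√0.8189 = 1.105
During 3.05 years of lab time, the oscillator's proper time advances by τ = Δt/γ = 3.05/1.105 = 2.760 years = 8.711×10⁷ s.
N = f × τ = 2.322×10¹⁴ × 8.711×10⁷ = 2.023×10²².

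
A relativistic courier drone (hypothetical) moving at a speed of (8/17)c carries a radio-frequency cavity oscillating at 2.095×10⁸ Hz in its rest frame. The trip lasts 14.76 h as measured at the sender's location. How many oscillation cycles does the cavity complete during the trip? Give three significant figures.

γ = 1/√(1 − (8/17)²) = 17/15 ≈ 1.133
The oscillator's own cycle count is N = f × τ where τ is the proper time aboard the drone. τ = Δt/γ = 14.76/1.133 = 13.02 h = 4.688×10⁴ s.
N = 2.095×10⁸ × 4.688×10⁴ = 9.822×10¹².

N = 9.82×10¹²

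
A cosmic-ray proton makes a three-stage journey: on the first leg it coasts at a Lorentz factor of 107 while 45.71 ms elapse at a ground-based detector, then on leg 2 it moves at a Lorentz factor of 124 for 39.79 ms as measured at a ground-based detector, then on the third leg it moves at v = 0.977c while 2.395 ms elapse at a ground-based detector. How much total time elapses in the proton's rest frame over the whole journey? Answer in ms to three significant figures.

τ = 1.26 ms

Leg 1: γ = 107; τ_1 = 45.71/107.0 = 0.4272 ms.
Leg 2: γ = 124; τ_2 = 39.79/124.0 = 0.3209 ms.
Leg 3: γ = 1/√(1 − 0.977²) = 1/√0.04547 = 4.690; τ_3 = 2.395/4.690 = 0.5107 ms.
Total: 0.4272 + 0.3209 + 0.5107 ms.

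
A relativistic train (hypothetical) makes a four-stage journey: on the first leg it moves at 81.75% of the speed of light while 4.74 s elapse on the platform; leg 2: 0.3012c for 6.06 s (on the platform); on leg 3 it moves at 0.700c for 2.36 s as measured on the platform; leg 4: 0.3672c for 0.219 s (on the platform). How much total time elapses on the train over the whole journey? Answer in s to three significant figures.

τ = 10.4 s

Leg 1: β = 0.8175; γ = 1/√(1 − 0.8175²) = 1/√0.3317 = 1.736; τ_1 = 4.74/1.736 = 2.730 s.
Leg 2: γ = 1/√(1 − 0.3012²) = 1/√0.9093 = 1.049; τ_2 = 6.06/1.049 = 5.779 s.
Leg 3: γ = 1/√(1 − 0.700²) = 1/√0.5100 = 1.400; τ_3 = 2.36/1.400 = 1.685 s.
Leg 4: γ = 1/√(1 − 0.3672²) = 1/√0.8652 = 1.075; τ_4 = 0.219/1.075 = 0.2037 s.
Total: 2.730 + 5.779 + 1.685 + 0.2037 s.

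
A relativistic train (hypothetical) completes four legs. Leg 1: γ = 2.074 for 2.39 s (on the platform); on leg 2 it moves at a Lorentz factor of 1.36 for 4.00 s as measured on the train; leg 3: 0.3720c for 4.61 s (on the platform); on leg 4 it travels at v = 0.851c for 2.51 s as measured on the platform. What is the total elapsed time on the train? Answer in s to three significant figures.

Leg 1: γ = 2.074; τ_1 = 2.39/2.074 = 1.152 s.
Leg 2: 4.00 s is already measured on the train.
Leg 3: γ = 1/√(1 − 0.3720²) = 1/√0.8616 = 1.077; τ_3 = 4.61/1.077 = 4.279 s.
Leg 4: γ = 1/√(1 − 0.851²) = 1/√0.2758 = 1.904; τ_4 = 2.51/1.904 = 1.318 s.
Total: 1.152 + 4.000 + 4.279 + 1.318 s.

τ = 10.7 s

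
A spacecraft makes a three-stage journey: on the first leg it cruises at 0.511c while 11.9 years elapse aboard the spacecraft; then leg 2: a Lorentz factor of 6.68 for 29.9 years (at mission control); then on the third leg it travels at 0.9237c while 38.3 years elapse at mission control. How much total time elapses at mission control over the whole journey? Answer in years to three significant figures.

Δt = 82.0 years

Leg 1: γ = 1/√(1 − 0.511²) = 1/√0.7389 = 1.163; Δt_1 = 1.163 × 11.9 = 13.84 years.
Leg 2: 29.9 years is already measured at mission control.
Leg 3: 38.3 years is already measured at mission control.
Total: 13.84 + 29.90 + 38.30 years.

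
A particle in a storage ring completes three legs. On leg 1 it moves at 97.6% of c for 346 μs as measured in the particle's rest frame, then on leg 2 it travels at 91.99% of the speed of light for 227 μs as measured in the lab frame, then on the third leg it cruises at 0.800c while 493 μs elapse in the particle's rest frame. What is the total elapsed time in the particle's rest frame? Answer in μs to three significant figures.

τ = 928 μs

Leg 1: 346 μs is already measured in the particle's rest frame.
Leg 2: β = 0.9199; γ = 1/√(1 − 0.9199²) = 1/√0.1538 = 2.550; τ_2 = 227/2.550 = 89.02 μs.
Leg 3: 493 μs is already measured in the particle's rest frame.
Total: 346.0 + 89.02 + 493.0 μs.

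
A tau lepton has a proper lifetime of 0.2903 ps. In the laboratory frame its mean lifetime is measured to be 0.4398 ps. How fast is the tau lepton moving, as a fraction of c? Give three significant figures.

γ = Δt/τ₀ = 0.4398/0.2903 = 1.515
β = √(1 − 1/γ²) = √(1 − 0.4357) = √0.5643

v = 0.751c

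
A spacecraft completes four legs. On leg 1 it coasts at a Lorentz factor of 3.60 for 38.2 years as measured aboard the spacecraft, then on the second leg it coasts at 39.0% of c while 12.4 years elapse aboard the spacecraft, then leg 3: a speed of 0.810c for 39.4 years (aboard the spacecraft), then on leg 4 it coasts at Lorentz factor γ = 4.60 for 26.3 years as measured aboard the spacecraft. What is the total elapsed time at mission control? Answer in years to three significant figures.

Δt = 339 years

Leg 1: γ = 3.60; Δt_1 = 3.600 × 38.2 = 137.5 years.
Leg 2: β = 0.390; γ = 1/√(1 − 0.390²) = 1/√0.8479 = 1.086; Δt_2 = 1.086 × 12.4 = 13.47 years.
Leg 3: γ = 1/√(1 − 0.810²) = 1/√0.3439 = 1.705; Δt_3 = 1.705 × 39.4 = 67.19 years.
Leg 4: γ = 4.60; Δt_4 = 4.600 × 26.3 = 121.0 years.
Total: 137.5 + 13.47 + 67.19 + 121.0 years.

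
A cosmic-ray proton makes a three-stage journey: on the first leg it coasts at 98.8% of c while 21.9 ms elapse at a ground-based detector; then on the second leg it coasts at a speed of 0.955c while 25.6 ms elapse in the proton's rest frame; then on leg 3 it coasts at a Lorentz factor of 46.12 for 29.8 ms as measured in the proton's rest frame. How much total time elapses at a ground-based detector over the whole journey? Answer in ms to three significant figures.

Δt = 1480 ms

Leg 1: 21.9 ms is already measured at a ground-based detector.
Leg 2: γ = 1/√(1 − 0.955²) = 1/√0.08798 = 3.371; Δt_2 = 3.371 × 25.6 = 86.31 ms.
Leg 3: γ = 46.12; Δt_3 = 46.12 × 29.8 = 1374 ms.
Total: 21.90 + 86.31 + 1374 ms.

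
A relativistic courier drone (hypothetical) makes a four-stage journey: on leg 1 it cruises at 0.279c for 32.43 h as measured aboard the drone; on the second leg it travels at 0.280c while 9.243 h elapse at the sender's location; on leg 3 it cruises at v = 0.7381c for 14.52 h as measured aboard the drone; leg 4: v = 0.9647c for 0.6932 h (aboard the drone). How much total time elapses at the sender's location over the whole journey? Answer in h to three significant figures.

Δt = 67.2 h

Leg 1: γ = 1/√(1 − 0.279²) = 1/√0.9222 = 1.041; Δt_1 = 1.041 × 32.43 = 33.77 h.
Leg 2: 9.243 h is already measured at the sender's location.
Leg 3: γ = 1/√(1 − 0.7381²) = 1/√0.4552 = 1.482; Δt_3 = 1.482 × 14.52 = 21.52 h.
Leg 4: γ = 1/√(1 − 0.9647²) = 1/√0.06935 = 3.797; Δt_4 = 3.797 × 0.6932 = 2.632 h.
Total: 33.77 + 9.243 + 21.52 + 2.632 h.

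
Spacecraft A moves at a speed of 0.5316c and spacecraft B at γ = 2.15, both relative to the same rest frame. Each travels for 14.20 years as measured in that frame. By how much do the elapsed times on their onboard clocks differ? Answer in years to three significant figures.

A: γ = 1/√(1 − 0.5316²) = 1/√0.7174 = 1.181; τ_A = 14.20/1.181 = 12.03 years.
B: γ = 2.15; τ_B = 14.20/2.150 = 6.605 years.

|τ_A − τ_B| = 5.42 years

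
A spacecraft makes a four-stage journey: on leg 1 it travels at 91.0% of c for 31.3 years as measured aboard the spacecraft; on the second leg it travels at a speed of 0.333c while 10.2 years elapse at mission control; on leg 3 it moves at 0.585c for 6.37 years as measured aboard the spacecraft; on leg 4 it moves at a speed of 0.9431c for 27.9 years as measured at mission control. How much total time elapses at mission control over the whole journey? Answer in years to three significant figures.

Δt = 121 years

Leg 1: β = 0.910; γ = 1/√(1 − 0.910²) = 1/√0.1719 = 2.412; Δt_1 = 2.412 × 31.3 = 75.49 years.
Leg 2: 10.2 years is already measured at mission control.
Leg 3: γ = 1/√(1 − 0.585²) = 1/√0.6578 = 1.233; Δt_3 = 1.233 × 6.37 = 7.854 years.
Leg 4: 27.9 years is already measured at mission control.
Total: 75.49 + 10.20 + 7.854 + 27.90 years.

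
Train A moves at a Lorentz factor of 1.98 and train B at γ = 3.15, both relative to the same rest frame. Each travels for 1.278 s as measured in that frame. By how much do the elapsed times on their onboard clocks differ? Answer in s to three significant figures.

A: γ = 1.98; τ_A = 1.278/1.980 = 0.6455 s.
B: γ = 3.15; τ_B = 1.278/3.150 = 0.4057 s.

|τ_A − τ_B| = 0.240 s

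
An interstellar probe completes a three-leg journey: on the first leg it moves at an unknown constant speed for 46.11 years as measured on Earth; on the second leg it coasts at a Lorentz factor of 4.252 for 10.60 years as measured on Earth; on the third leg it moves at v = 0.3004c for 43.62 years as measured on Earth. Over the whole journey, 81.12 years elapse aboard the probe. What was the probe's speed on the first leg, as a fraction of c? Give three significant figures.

Leg 1: speed unknown; τ_1 = 46.11/γ_1.
Leg 2: γ = 4.252; τ_2 = 10.60/4.252 = 2.493 years.
Leg 3: γ = 1/√(1 − 0.3004²) = 1/√0.9098 = 1.048; τ_3 = 43.62/1.048 = 41.61 years.
Total proper time: τ_1 + 2.493 + 41.61 = 81.12, so τ_1 = 81.12 − 44.10 = 37.02 years.
γ_1 = 46.11/37.02 = 1.245; β = √(1 − 1/γ²) = √0.3554.

β = 0.596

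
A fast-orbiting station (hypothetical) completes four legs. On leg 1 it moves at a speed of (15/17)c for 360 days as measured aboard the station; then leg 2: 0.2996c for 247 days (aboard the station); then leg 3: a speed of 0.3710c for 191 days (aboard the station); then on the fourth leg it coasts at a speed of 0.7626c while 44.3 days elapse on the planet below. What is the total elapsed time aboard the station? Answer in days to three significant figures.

τ = 827 days

Leg 1: 360 days is already measured aboard the station.
Leg 2: 247 days is already measured aboard the station.
Leg 3: 191 days is already measured aboard the station.
Leg 4: γ = 1/√(1 − 0.7626²) = 1/√0.4184 = 1.546; τ_4 = 44.3/1.546 = 28.66 days.
Total: 360.0 + 247.0 + 191.0 + 28.66 days.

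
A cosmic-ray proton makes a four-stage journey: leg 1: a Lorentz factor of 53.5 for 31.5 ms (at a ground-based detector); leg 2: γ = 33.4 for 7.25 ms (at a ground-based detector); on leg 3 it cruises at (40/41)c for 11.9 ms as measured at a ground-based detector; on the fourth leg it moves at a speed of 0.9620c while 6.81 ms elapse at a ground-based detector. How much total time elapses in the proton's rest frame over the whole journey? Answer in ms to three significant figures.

Leg 1: γ = 53.5; τ_1 = 31.5/53.50 = 0.5888 ms.
Leg 2: γ = 33.4; τ_2 = 7.25/33.40 = 0.2171 ms.
Leg 3: γ = 1/√(1 − (40/41)²) = 41/9 ≈ 4.556; τ_3 = 11.9/4.556 = 2.612 ms.
Leg 4: γ = 1/√(1 − 0.9620²) = 1/√0.07456 = 3.662; τ_4 = 6.81/3.662 = 1.859 ms.
Total: 0.5888 + 0.2171 + 2.612 + 1.859 ms.

τ = 5.28 ms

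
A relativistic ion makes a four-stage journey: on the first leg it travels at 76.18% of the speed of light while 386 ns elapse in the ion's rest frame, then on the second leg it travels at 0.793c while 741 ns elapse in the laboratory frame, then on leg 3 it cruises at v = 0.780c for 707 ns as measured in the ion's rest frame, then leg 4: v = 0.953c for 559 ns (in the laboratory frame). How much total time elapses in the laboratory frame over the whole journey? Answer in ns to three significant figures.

Leg 1: β = 0.7618; γ = 1/√(1 − 0.7618²) = 1/√0.4197 = 1.544; Δt_1 = 1.544 × 386 = 595.9 ns.
Leg 2: 741 ns is already measured in the laboratory frame.
Leg 3: γ = 1/√(1 − 0.780²) = 1/√0.3916 = 1.598; Δt_3 = 1.598 × 707 = 1130 ns.
Leg 4: 559 ns is already measured in the laboratory frame.
Total: 595.9 + 741.0 + 1130 + 559.0 ns.

Δt = 3030 ns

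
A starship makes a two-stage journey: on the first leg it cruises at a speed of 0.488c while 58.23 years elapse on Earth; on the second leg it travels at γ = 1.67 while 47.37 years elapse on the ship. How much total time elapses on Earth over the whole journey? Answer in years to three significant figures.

Leg 1: 58.23 years is already measured on Earth.
Leg 2: γ = 1.67; Δt_2 = 1.670 × 47.37 = 79.11 years.
Total: 58.23 + 79.11 years.

Δt = 137 years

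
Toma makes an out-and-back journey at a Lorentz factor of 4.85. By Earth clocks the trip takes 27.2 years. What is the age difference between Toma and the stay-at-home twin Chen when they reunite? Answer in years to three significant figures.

Δt − τ = 21.6 years

γ = 4.85
Toma's elapsed proper time: τ = 27.2/4.850 = 5.608 years.
Age gap = Δt − τ = 27.2 − 5.608 years.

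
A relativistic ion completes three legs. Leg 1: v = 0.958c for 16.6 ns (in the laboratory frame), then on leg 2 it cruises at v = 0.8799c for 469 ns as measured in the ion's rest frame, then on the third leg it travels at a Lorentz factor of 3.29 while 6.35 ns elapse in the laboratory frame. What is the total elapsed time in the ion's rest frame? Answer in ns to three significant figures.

Leg 1: γ = 1/√(1 − 0.958²) = 1/√0.08224 = 3.487; τ_1 = 16.6/3.487 = 4.760 ns.
Leg 2: 469 ns is already measured in the ion's rest frame.
Leg 3: γ = 3.29; τ_3 = 6.35/3.290 = 1.930 ns.
Total: 4.760 + 469.0 + 1.930 ns.

τ = 476 ns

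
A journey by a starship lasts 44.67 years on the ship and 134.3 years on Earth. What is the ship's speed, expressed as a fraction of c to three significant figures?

The proper time is measured on the ship (both events occur at the ship's location); Δt is measured on Earth. γ = Δt/τ = 134.3/44.67 = 3.006.
β = √(1 − 1/γ²) = √(1 − 0.1106) = √0.8894

v = 0.943c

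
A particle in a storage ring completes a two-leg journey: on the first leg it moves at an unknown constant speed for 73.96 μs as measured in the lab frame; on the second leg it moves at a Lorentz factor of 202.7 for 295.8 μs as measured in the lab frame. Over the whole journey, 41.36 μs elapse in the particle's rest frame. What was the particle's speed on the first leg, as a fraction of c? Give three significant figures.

Leg 1: speed unknown; τ_1 = 73.96/γ_1.
Leg 2: γ = 202.7; τ_2 = 295.8/202.7 = 1.459 μs.
Total proper time: τ_1 + 1.459 = 41.36, so τ_1 = 41.36 − 1.459 = 39.90 μs.
γ_1 = 73.96/39.90 = 1.854; β = √(1 − 1/γ²) = √0.7090.

β = 0.842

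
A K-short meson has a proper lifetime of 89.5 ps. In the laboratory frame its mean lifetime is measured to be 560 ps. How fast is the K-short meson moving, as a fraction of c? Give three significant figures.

β = 0.987

γ = Δt/τ₀ = 560/89.5 = 6.257
β = √(1 − 1/γ²) = √(1 − 0.02554) = √0.9745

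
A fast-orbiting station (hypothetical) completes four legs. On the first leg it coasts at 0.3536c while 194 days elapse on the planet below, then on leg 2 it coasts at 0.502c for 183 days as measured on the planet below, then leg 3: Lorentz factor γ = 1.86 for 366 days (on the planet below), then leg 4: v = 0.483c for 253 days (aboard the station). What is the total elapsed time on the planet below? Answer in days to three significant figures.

Δt = 1030 days

Leg 1: 194 days is already measured on the planet below.
Leg 2: 183 days is already measured on the planet below.
Leg 3: 366 days is already measured on the planet below.
Leg 4: γ = 1/√(1 − 0.483²) = 1/√0.7667 = 1.142; Δt_4 = 1.142 × 253 = 288.9 days.
Total: 194.0 + 183.0 + 366.0 + 288.9 days.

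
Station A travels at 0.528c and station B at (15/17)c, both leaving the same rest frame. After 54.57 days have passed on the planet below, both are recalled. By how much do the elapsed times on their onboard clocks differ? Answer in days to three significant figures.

A: γ = 1/√(1 − 0.528²) = 1/√0.7212 = 1.178; τ_A = 54.57/1.178 = 46.34 days.
B: γ = 1/√(1 − (15/17)²) = 17/8 = 2.125; τ_B = 54.57/2.125 = 25.68 days.

|τ_A − τ_B| = 20.7 days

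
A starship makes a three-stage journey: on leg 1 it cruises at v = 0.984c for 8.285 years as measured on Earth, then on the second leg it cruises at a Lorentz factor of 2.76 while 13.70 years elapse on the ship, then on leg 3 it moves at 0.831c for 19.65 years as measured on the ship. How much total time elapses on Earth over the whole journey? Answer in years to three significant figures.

Δt = 81.4 years

Leg 1: 8.285 years is already measured on Earth.
Leg 2: γ = 2.76; Δt_2 = 2.760 × 13.70 = 37.81 years.
Leg 3: γ = 1/√(1 − 0.831²) = 1/√0.3094 = 1.798; Δt_3 = 1.798 × 19.65 = 35.32 years.
Total: 8.285 + 37.81 + 35.32 years.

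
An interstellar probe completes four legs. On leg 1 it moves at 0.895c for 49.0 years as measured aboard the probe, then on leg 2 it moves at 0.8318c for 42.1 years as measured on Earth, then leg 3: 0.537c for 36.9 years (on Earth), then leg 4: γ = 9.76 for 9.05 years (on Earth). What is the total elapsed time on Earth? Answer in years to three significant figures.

Leg 1: γ = 1/√(1 − 0.895²) = 1/√0.1990 = 2.242; Δt_1 = 2.242 × 49.0 = 109.8 years.
Leg 2: 42.1 years is already measured on Earth.
Leg 3: 36.9 years is already measured on Earth.
Leg 4: 9.05 years is already measured on Earth.
Total: 109.8 + 42.10 + 36.90 + 9.050 years.

Δt = 198 years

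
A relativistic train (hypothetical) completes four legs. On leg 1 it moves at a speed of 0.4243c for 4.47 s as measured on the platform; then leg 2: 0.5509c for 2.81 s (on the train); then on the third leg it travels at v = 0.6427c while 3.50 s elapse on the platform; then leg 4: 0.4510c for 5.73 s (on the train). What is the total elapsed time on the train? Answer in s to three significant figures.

τ = 15.3 s

Leg 1: γ = 1/√(1 − 0.4243²) = 1/√0.8200 = 1.104; τ_1 = 4.47/1.104 = 4.048 s.
Leg 2: 2.81 s is already measured on the train.
Leg 3: γ = 1/√(1 − 0.6427²) = 1/√0.5869 = 1.305; τ_3 = 3.50/1.305 = 2.681 s.
Leg 4: 5.73 s is already measured on the train.
Total: 4.048 + 2.810 + 2.681 + 5.730 s.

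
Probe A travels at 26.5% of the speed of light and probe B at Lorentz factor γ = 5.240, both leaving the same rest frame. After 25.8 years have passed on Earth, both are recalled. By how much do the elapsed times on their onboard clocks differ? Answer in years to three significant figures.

A: β = 0.265; γ = 1/√(1 − 0.265²) = 1/√0.9298 = 1.037; τ_A = 25.8/1.037 = 24.88 years.
B: γ = 5.240; τ_B = 25.8/5.240 = 4.924 years.

|τ_A − τ_B| = 20.0 years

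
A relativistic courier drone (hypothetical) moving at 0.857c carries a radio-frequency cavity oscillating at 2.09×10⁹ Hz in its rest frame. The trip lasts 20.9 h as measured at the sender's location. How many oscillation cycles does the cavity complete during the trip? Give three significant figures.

N = 8.10×10¹³

γ = 1/√(1 − 0.857²) = 1/√0.2656 = 1.941
The oscillator's own cycle count is N = f × τ where τ is the proper time aboard the drone. τ = Δt/γ = 20.9/1.941 = 10.77 h = 3.877×10⁴ s.
N = 2.09×10⁹ × 3.877×10⁴ = 8.103×10¹³.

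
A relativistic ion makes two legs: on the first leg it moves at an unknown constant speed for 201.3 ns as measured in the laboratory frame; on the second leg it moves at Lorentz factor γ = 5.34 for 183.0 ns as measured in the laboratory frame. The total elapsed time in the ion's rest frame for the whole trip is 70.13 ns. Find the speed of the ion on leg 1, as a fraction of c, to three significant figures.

β = 0.984

Leg 1: speed unknown; τ_1 = 201.3/γ_1.
Leg 2: γ = 5.34; τ_2 = 183.0/5.340 = 34.27 ns.
Total proper time: τ_1 + 34.27 = 70.13, so τ_1 = 70.13 − 34.27 = 35.86 ns.
γ_1 = 201.3/35.86 = 5.613; β = √(1 − 1/γ²) = √0.9683.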